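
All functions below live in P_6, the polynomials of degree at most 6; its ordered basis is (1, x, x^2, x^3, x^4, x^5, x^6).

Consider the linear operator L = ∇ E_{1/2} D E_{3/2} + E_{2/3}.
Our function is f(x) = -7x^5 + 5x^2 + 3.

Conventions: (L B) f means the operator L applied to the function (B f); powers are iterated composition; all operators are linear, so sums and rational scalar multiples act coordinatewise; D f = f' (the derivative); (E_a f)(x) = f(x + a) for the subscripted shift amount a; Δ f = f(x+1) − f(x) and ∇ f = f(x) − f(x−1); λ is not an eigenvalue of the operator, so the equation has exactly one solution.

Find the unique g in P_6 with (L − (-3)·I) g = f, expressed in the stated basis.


the result is g(x) = -(7/4)x^5 + (35/24)x^4 + (175/18)x^3 + (3425/108)x^2 + (12785/648)x - 10655/486

write g with unknown coordinates in the stated basis and equate coefficients in (L − (-3)·I) g = f
solving from the highest basis element down gives g = -(7/4)x^5 + (35/24)x^4 + (175/18)x^3 + (3425/108)x^2 + (12785/648)x - 10655/486
check: L g = -(7/4)x^5 - (35/8)x^4 - (175/6)x^3 - (3245/36)x^2 - (12785/216)x + 11141/162
so L g − (-3)·g = -7x^5 + 5x^2 + 3 = f ✓


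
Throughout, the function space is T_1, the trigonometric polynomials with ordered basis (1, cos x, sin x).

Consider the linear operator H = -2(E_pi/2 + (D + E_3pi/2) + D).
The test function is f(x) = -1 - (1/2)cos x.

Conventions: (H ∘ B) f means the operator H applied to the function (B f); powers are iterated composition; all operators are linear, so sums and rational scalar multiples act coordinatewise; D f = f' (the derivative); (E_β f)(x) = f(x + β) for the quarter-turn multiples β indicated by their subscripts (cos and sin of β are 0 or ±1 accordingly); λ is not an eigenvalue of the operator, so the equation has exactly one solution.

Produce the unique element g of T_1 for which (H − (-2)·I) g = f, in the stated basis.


the image equals g(x) = 1/2 - (1/20)cos x + (1/10)sin x

write g with unknown coordinates in the stated basis and equate coefficients in (H − (-2)·I) g = f
solving from the highest basis element down gives g = 1/2 - (1/20)cos x + (1/10)sin x
check: H g = -2 - (2/5)cos x - (1/5)sin x
so H g − (-2)·g = -1 - (1/2)cos x = f ✓


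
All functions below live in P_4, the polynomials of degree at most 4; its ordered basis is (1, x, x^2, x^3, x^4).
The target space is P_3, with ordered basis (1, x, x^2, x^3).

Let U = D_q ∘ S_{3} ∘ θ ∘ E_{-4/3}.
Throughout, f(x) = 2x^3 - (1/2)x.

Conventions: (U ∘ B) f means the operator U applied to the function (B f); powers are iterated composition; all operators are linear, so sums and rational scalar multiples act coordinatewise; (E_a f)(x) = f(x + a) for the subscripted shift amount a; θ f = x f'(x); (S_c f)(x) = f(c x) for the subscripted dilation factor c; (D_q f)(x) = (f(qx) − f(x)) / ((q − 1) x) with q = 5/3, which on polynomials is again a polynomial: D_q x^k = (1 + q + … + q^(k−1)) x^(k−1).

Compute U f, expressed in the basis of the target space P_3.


the image equals g(x) = 882x^2 - 384x + 61/2

E_{-4/3} f = 2x^3 - 8x^2 + (61/6)x - 110/27
θ E_{-4/3} f = 6x^3 - 16x^2 + (61/6)x
S_{3} θ E_{-4/3} f = 162x^3 - 144x^2 + (61/2)x
D_q S_{3} θ E_{-4/3} f = 882x^2 - 384x + 61/2


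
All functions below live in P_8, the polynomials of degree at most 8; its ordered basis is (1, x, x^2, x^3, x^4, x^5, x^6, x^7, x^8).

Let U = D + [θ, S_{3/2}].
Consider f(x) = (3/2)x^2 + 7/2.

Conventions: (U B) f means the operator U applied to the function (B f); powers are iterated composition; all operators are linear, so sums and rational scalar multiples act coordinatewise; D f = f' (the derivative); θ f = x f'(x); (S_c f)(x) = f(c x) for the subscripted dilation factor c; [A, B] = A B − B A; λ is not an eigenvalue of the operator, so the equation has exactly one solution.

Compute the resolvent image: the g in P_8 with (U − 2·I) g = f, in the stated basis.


write g with unknown coordinates in the stated basis and equate coefficients in (U − 2·I) g = f
solving from the highest basis element down gives g = -(3/4)x^2 - (3/4)x - 17/8
check: U g = -(3/2)x - 3/4
so U g − 2·g = (3/2)x^2 + 7/2 = f ✓

g(x) = -(3/4)x^2 - (3/4)x - 17/8


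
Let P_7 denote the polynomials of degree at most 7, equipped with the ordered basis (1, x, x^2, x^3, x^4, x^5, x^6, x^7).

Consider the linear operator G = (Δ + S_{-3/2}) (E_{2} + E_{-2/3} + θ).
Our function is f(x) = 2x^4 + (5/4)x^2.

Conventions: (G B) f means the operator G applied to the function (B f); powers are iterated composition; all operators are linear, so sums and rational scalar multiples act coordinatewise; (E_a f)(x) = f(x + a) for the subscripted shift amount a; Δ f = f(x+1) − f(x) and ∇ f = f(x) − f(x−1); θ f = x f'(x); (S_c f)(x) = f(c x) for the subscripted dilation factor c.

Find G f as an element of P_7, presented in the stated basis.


g(x) = (243/4)x^4 + 12x^3 + (941/4)x^2 + (893/9)x + 14897/81

E_{2} f = 2x^4 + 16x^3 + (197/4)x^2 + 69x + 37
E_{-2/3} f = 2x^4 - (16/3)x^3 + (79/12)x^2 - (109/27)x + 77/81
θ f = 8x^4 + (5/2)x^2
(E_{2} + E_{-2/3} + θ) f = 12x^4 + (32/3)x^3 + (175/3)x^2 + (1754/27)x + 3074/81
Δ (E_{2} + E_{-2/3} + θ) f = 48x^3 + 104x^2 + (590/3)x + 3941/27
S_{-3/2} (E_{2} + E_{-2/3} + θ) f = (243/4)x^4 - 36x^3 + (525/4)x^2 - (877/9)x + 3074/81
(Δ + S_{-3/2}) (E_{2} + E_{-2/3} + θ) f = (243/4)x^4 + 12x^3 + (941/4)x^2 + (893/9)x + 14897/81


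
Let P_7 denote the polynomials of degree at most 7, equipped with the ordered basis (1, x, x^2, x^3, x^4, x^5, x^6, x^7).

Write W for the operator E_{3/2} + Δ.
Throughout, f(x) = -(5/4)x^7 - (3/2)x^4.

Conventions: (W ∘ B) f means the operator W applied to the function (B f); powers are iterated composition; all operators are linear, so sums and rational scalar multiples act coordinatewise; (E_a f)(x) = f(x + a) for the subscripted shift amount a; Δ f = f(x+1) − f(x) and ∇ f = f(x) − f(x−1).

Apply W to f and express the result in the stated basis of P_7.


g(x) = -(5/4)x^7 - (175/8)x^6 - (1365/16)x^5 - (6173/32)x^4 - (17935/64)x^3 - (32619/128)x^2 - (34475/256)x - 16231/512

E_{3/2} f = -(5/4)x^7 - (105/8)x^6 - (945/16)x^5 - (4773/32)x^4 - (14751/64)x^3 - (28107/128)x^2 - (30699/256)x - 14823/512
Δ f = -(35/4)x^6 - (105/4)x^5 - (175/4)x^4 - (199/4)x^3 - (141/4)x^2 - (59/4)x - 11/4
(E_{3/2} + Δ) f = -(5/4)x^7 - (175/8)x^6 - (1365/16)x^5 - (6173/32)x^4 - (17935/64)x^3 - (32619/128)x^2 - (34475/256)x - 16231/512


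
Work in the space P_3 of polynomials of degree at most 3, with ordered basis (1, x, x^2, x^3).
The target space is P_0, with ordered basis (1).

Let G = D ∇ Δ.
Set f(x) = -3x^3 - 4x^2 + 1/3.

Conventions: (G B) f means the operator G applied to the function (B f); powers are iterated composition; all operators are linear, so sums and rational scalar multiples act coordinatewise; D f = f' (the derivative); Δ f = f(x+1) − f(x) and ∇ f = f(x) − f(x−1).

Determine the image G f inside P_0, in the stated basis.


Δ f = -9x^2 - 17x - 7
∇ Δ f = -18x - 8
D ∇ Δ f = -18

the result is g(x) = -18


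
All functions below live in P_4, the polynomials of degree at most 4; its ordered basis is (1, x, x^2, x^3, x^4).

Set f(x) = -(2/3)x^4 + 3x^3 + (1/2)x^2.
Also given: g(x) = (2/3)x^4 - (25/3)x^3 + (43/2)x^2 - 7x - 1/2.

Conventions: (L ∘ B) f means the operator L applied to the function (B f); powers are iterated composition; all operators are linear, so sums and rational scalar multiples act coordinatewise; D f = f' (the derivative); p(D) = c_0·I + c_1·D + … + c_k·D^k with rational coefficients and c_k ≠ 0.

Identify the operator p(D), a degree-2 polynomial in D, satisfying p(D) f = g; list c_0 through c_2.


D^0 f = -(2/3)x^4 + 3x^3 + (1/2)x^2
D^1 f = -(8/3)x^3 + 9x^2 + x
D^2 f = -8x^2 + 18x + 1
matching coefficients of g against c_0 f + c_1 Df + … from the top degree down determines the c_i
solution: c_0 = -1, c_1 = 2, c_2 = -1/2

c_0 = -1, c_1 = 2, c_2 = -1/2


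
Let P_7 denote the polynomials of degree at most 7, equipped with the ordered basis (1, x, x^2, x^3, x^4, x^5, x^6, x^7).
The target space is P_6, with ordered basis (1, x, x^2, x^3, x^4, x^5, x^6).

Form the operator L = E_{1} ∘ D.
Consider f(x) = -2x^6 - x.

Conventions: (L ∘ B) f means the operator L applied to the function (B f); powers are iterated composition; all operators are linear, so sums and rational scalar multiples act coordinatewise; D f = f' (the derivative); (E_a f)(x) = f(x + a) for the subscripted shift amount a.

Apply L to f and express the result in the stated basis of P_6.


g(x) = -12x^5 - 60x^4 - 120x^3 - 120x^2 - 60x - 13

D f = -12x^5 - 1
E_{1} D f = -12x^5 - 60x^4 - 120x^3 - 120x^2 - 60x - 13


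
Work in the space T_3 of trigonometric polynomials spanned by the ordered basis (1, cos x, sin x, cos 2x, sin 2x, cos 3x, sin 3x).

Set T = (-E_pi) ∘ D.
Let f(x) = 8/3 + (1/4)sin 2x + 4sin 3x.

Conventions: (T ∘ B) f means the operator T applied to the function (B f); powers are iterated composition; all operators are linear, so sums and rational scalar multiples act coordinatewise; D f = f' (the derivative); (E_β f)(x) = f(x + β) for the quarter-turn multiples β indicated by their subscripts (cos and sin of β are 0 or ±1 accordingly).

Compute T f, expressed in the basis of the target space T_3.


D f = (1/2)cos 2x + 12cos 3x
E_pi D f = (1/2)cos 2x - 12cos 3x
(-E_pi) D f = -(1/2)cos 2x + 12cos 3x

the result is g(x) = -(1/2)cos 2x + 12cos 3x


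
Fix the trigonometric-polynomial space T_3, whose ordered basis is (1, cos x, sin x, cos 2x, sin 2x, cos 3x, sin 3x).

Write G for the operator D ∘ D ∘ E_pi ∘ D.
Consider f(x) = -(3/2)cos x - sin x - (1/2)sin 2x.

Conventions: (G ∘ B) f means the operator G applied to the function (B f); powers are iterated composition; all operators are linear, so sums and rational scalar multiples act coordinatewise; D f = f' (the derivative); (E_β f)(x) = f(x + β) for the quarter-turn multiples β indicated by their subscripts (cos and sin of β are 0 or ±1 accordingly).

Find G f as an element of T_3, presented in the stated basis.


g(x) = -cos x + (3/2)sin x + 4cos 2x

D f = -cos x + (3/2)sin x - cos 2x
E_pi D f = cos x - (3/2)sin x - cos 2x
D E_pi D f = -(3/2)cos x - sin x + 2sin 2x
D D E_pi D f = -cos x + (3/2)sin x + 4cos 2x


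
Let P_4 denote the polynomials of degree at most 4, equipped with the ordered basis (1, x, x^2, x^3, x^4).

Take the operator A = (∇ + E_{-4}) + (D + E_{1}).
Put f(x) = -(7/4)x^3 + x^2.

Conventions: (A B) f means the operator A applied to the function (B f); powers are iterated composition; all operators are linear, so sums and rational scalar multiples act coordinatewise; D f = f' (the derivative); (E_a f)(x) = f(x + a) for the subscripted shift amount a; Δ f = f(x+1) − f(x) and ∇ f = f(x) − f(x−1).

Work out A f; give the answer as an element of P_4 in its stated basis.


∇ f = -(21/4)x^2 + (29/4)x - 11/4
E_{-4} f = -(7/4)x^3 + 22x^2 - 92x + 128
(∇ + E_{-4}) f = -(7/4)x^3 + (67/4)x^2 - (339/4)x + 501/4
D f = -(21/4)x^2 + 2x
E_{1} f = -(7/4)x^3 - (17/4)x^2 - (13/4)x - 3/4
(D + E_{1}) f = -(7/4)x^3 - (19/2)x^2 - (5/4)x - 3/4
((∇ + E_{-4}) + (D + E_{1})) f = -(7/2)x^3 + (29/4)x^2 - 86x + 249/2

the result is g(x) = -(7/2)x^3 + (29/4)x^2 - 86x + 249/2


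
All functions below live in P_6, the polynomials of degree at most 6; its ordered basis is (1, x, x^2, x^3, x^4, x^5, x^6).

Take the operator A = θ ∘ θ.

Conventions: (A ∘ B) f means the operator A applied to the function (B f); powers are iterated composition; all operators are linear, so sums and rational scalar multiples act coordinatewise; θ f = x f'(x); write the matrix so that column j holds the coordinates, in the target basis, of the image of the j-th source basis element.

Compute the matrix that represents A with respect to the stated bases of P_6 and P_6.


the matrix is [[0, 0, 0, 0, 0, 0, 0]; [0, 1, 0, 0, 0, 0, 0]; [0, 0, 4, 0, 0, 0, 0]; [0, 0, 0, 9, 0, 0, 0]; [0, 0, 0, 0, 16, 0, 0]; [0, 0, 0, 0, 0, 25, 0]; [0, 0, 0, 0, 0, 0, 36]] (rows listed top to bottom)

image of 1: 0
image of x: x
image of x^2: 4x^2
image of x^3: 9x^3
image of x^4: 16x^4
image of x^5: 25x^5
image of x^6: 36x^6
each image's coordinates form column j of the matrix


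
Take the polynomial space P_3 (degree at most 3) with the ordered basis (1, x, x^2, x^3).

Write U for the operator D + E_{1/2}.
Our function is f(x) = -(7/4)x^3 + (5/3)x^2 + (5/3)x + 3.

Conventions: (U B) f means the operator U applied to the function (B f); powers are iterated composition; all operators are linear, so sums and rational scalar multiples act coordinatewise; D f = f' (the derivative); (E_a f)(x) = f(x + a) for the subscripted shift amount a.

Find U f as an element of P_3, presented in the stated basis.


D f = -(21/4)x^2 + (10/3)x + 5/3
E_{1/2} f = -(7/4)x^3 - (23/24)x^2 + (97/48)x + 129/32
(D + E_{1/2}) f = -(7/4)x^3 - (149/24)x^2 + (257/48)x + 547/96

the result is g(x) = -(7/4)x^3 - (149/24)x^2 + (257/48)x + 547/96


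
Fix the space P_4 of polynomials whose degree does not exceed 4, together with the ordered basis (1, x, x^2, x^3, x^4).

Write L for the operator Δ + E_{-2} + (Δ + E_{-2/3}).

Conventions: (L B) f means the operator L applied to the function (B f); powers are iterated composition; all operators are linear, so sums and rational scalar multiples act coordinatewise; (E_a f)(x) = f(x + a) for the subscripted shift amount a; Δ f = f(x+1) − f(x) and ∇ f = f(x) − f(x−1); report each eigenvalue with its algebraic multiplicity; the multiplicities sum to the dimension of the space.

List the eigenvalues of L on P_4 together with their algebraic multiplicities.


λ = 2 (multiplicity 5)

image of 1: 2
image of x: 2x - 2/3
image of x^2: 2x^2 - (4/3)x + 58/9
image of x^3: 2x^3 - 2x^2 + (58/3)x - 170/27
image of x^4: 2x^4 - (8/3)x^3 + (116/3)x^2 - (680/27)x + 1474/81
the matrix is upper triangular; its diagonal is (2, 2, 2, 2, 2)
for a triangular matrix the eigenvalues are the diagonal entries, with algebraic multiplicity their repetition count


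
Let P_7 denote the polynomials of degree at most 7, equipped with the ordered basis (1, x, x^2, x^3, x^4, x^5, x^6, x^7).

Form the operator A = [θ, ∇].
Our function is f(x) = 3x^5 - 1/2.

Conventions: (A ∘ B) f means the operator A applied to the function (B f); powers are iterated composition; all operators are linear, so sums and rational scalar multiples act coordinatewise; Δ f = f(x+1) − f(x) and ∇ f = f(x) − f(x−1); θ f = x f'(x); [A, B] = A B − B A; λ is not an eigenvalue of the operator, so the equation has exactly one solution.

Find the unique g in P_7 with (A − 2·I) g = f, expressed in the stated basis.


the image equals g(x) = -(3/2)x^5 + (15/4)x^4 - (45/2)x^3 + (315/4)x^2 - (735/4)x + 1727/8

write g with unknown coordinates in the stated basis and equate coefficients in (A − 2·I) g = f
solving from the highest basis element down gives g = -(3/2)x^5 + (15/4)x^4 - (45/2)x^3 + (315/4)x^2 - (735/4)x + 1727/8
check: A g = (15/2)x^4 - 45x^3 + (315/2)x^2 - (735/2)x + 1725/4
so A g − 2·g = 3x^5 - 1/2 = f ✓


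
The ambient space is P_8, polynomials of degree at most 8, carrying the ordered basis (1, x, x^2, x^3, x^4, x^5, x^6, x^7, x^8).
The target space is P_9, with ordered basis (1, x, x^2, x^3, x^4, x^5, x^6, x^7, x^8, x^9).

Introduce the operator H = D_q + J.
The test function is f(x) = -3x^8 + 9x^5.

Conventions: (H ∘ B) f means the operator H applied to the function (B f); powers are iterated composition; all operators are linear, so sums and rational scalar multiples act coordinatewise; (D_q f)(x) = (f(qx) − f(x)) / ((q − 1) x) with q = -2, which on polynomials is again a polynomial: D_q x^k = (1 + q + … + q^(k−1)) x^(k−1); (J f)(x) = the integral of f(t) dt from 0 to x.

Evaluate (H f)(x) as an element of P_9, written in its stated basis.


D_q f = 255x^7 + 99x^4
J f = -(1/3)x^9 + (3/2)x^6
(D_q + J) f = -(1/3)x^9 + 255x^7 + (3/2)x^6 + 99x^4

the result is g(x) = -(1/3)x^9 + 255x^7 + (3/2)x^6 + 99x^4


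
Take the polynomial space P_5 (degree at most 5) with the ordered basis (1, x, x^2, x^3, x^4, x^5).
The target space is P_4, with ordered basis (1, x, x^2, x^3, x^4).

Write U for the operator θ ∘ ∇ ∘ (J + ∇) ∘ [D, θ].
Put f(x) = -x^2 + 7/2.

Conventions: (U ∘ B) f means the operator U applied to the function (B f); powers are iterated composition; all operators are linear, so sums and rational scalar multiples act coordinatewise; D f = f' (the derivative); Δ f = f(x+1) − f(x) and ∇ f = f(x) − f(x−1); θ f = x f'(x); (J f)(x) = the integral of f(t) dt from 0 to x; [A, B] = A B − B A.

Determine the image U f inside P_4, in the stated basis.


g(x) = -2x

θ f = -2x^2
D θ f = -4x
D f = -2x
θ D f = -2x
[D, θ] f = -2x
J [D, θ] f = -x^2
∇ [D, θ] f = -2
(J + ∇) [D, θ] f = -x^2 - 2
∇ ((J + ∇) ∘ [D, θ]) f = -2x + 1
θ ∇ ((J + ∇) ∘ [D, θ]) f = -2x


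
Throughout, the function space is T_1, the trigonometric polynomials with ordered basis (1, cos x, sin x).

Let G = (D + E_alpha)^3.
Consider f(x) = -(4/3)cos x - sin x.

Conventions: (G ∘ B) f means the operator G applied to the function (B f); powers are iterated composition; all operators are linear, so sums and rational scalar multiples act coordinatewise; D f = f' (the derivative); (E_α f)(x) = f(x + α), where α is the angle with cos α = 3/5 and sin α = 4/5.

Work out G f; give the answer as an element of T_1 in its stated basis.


g(x) = (1422/125)cos x + (54/125)sin x

D f = -cos x + (4/3)sin x
E_alpha f = -(8/5)cos x + (7/15)sin x
(D + E_alpha) f = -(13/5)cos x + (9/5)sin x
D (D + E_alpha) f = (9/5)cos x + (13/5)sin x
E_alpha (D + E_alpha) f = -(3/25)cos x + (79/25)sin x
(D + E_alpha) (D + E_alpha) f = (42/25)cos x + (144/25)sin x
D (D + E_alpha) (D + E_alpha) f = (144/25)cos x - (42/25)sin x
E_alpha (D + E_alpha) (D + E_alpha) f = (702/125)cos x + (264/125)sin x
(D + E_alpha) (D + E_alpha) (D + E_alpha) f = (1422/125)cos x + (54/125)sin x


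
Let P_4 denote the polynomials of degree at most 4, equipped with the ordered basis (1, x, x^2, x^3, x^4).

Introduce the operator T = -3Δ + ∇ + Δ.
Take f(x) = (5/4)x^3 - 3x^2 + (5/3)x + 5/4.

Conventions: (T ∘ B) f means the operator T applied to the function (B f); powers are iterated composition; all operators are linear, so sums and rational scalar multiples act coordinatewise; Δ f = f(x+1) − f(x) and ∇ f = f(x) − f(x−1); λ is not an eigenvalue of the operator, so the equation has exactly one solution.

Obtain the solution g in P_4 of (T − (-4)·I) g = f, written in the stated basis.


write g with unknown coordinates in the stated basis and equate coefficients in (T − (-4)·I) g = f
solving from the highest basis element down gives g = (5/16)x^3 - (33/64)x^2 + (331/384)x + 337/1536
check: T g = -(15/16)x^2 - (57/32)x + 143/384
so T g − (-4)·g = (5/4)x^3 - 3x^2 + (5/3)x + 5/4 = f ✓

g(x) = (5/16)x^3 - (33/64)x^2 + (331/384)x + 337/1536


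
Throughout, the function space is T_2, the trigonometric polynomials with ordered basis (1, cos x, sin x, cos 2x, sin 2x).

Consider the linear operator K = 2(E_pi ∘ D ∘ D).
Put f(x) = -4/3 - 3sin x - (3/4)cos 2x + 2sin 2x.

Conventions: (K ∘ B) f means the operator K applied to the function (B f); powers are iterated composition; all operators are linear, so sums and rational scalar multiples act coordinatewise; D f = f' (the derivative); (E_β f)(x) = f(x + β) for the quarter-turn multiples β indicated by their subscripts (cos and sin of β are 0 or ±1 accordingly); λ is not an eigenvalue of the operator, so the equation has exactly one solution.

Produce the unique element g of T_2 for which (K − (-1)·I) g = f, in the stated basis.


g(x) = -4/3 - sin x + (3/28)cos 2x - (2/7)sin 2x

write g with unknown coordinates in the stated basis and equate coefficients in (K − (-1)·I) g = f
solving from the highest basis element down gives g = -4/3 - sin x + (3/28)cos 2x - (2/7)sin 2x
check: K g = -2sin x - (6/7)cos 2x + (16/7)sin 2x
so K g − (-1)·g = -4/3 - 3sin x - (3/4)cos 2x + 2sin 2x = f ✓


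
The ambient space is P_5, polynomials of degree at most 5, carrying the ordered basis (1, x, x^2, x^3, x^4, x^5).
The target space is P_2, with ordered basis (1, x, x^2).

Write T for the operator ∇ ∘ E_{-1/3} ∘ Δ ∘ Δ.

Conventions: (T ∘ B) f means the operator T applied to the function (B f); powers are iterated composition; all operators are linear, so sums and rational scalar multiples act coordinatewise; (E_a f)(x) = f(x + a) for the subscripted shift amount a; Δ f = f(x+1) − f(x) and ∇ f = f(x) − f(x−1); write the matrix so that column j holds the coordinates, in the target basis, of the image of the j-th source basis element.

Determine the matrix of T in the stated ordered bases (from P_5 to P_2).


the matrix is [[0, 0, 0, 6, 4, 50/3]; [0, 0, 0, 0, 24, 20]; [0, 0, 0, 0, 0, 60]] (rows listed top to bottom)

image of 1: 0
image of x: 0
image of x^2: 0
image of x^3: 6
image of x^4: 24x + 4
image of x^5: 60x^2 + 20x + 50/3
each image's coordinates form column j of the matrix


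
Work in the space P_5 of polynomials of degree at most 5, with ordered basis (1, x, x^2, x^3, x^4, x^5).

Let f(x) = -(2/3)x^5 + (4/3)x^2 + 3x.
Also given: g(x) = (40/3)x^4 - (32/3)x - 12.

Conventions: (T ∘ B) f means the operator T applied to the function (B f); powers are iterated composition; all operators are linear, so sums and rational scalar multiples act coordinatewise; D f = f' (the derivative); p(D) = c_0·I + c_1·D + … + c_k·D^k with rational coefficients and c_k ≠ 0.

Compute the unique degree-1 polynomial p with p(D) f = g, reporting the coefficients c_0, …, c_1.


p(D) = -4·D, i.e. c_0 = 0, c_1 = -4

D^0 f = -(2/3)x^5 + (4/3)x^2 + 3x
D^1 f = -(10/3)x^4 + (8/3)x + 3
matching coefficients of g against c_0 f + c_1 Df + … from the top degree down determines the c_i
solution: c_0 = 0, c_1 = -4


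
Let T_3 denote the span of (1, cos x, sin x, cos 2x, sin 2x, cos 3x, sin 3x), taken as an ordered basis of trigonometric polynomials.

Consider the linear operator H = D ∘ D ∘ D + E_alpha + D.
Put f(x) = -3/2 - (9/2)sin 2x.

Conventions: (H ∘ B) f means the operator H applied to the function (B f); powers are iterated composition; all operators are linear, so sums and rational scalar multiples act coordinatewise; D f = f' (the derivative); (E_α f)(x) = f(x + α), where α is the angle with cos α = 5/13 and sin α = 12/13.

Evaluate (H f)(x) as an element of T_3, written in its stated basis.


the image equals g(x) = -3/2 + (4023/169)cos 2x + (1071/338)sin 2x

D f = -9cos 2x
D D f = 18sin 2x
D D D f = 36cos 2x
E_alpha f = -3/2 - (540/169)cos 2x + (1071/338)sin 2x
D f = -9cos 2x
(D ∘ D ∘ D + E_alpha + D) f = -3/2 + (4023/169)cos 2x + (1071/338)sin 2x


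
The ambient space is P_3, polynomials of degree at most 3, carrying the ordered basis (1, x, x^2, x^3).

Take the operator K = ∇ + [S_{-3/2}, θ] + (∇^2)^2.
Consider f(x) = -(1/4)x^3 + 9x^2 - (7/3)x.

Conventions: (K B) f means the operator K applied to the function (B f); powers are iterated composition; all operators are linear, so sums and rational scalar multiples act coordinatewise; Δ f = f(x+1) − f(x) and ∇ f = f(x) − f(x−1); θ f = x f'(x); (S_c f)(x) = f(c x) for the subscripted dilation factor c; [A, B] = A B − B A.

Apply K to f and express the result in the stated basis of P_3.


the result is g(x) = -(3/4)x^2 + (75/4)x - 139/12

∇ f = -(3/4)x^2 + (75/4)x - 139/12
θ f = -(3/4)x^3 + 18x^2 - (7/3)x
S_{-3/2} θ f = (81/32)x^3 + (81/2)x^2 + (7/2)x
S_{-3/2} f = (27/32)x^3 + (81/4)x^2 + (7/2)x
θ S_{-3/2} f = (81/32)x^3 + (81/2)x^2 + (7/2)x
[S_{-3/2}, θ] f = 0
∇ f = -(3/4)x^2 + (75/4)x - 139/12
∇ ∇ f = -(3/2)x + 39/2
∇ ∇^2 f = -3/2
∇ ∇ ∇^2 f = 0
(∇ + [S_{-3/2}, θ] + (∇^2)^2) f = -(3/4)x^2 + (75/4)x - 139/12


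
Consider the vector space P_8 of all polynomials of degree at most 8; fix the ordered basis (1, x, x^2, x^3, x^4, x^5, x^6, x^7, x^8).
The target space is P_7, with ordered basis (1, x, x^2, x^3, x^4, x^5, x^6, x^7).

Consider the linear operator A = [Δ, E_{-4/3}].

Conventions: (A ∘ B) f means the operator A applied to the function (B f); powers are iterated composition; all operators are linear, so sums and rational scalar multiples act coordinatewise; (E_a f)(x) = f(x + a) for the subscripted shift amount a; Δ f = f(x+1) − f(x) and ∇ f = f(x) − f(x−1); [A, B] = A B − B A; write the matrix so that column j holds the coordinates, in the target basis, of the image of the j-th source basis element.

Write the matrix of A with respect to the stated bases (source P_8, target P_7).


the matrix is [[0, 0, 0, 0, 0, 0, 0, 0, 0]; [0, 0, 0, 0, 0, 0, 0, 0, 0]; [0, 0, 0, 0, 0, 0, 0, 0, 0]; [0, 0, 0, 0, 0, 0, 0, 0, 0]; [0, 0, 0, 0, 0, 0, 0, 0, 0]; [0, 0, 0, 0, 0, 0, 0, 0, 0]; [0, 0, 0, 0, 0, 0, 0, 0, 0]; [0, 0, 0, 0, 0, 0, 0, 0, 0]] (rows listed top to bottom)

image of 1: 0
image of x: 0
image of x^2: 0
image of x^3: 0
image of x^4: 0
image of x^5: 0
image of x^6: 0
image of x^7: 0
image of x^8: 0
each image's coordinates form column j of the matrix


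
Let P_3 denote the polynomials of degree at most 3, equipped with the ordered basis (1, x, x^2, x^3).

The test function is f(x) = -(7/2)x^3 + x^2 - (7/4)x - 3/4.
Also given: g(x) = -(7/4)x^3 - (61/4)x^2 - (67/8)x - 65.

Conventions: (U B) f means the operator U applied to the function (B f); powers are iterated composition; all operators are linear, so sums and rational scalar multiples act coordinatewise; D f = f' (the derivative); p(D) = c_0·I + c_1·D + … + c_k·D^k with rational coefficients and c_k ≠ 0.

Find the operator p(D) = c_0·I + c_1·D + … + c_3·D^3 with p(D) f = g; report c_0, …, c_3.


c_0 = 1/2, c_1 = 3/2, c_2 = 1/2, c_3 = 3

D^0 f = -(7/2)x^3 + x^2 - (7/4)x - 3/4
D^1 f = -(21/2)x^2 + 2x - 7/4
D^2 f = -21x + 2
D^3 f = -21
matching coefficients of g against c_0 f + c_1 Df + … from the top degree down determines the c_i
solution: c_0 = 1/2, c_1 = 3/2, c_2 = 1/2, c_3 = 3


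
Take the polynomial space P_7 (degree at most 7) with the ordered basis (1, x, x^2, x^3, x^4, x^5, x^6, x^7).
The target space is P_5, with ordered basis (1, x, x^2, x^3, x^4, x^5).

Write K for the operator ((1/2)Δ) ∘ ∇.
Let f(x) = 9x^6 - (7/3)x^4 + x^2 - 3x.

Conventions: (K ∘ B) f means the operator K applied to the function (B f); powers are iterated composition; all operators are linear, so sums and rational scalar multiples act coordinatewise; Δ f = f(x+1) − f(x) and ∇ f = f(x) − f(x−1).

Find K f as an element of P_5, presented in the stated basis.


∇ f = 54x^5 - 135x^4 + (512/3)x^3 - 121x^2 + (140/3)x - 32/3
Δ ∇ f = 270x^4 + 242x^2 + 46/3
((1/2)Δ) ∇ f = 135x^4 + 121x^2 + 23/3

the image equals g(x) = 135x^4 + 121x^2 + 23/3


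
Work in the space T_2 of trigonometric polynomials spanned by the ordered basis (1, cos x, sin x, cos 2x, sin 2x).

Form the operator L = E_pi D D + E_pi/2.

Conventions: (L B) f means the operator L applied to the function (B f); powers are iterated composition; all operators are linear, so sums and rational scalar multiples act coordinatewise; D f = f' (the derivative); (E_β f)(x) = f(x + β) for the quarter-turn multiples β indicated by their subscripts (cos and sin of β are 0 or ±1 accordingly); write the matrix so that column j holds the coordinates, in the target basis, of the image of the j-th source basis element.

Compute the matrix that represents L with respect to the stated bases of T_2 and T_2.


image of 1: 1
image of cos x: cos x - sin x
image of sin x: cos x + sin x
image of cos 2x: -5cos 2x
image of sin 2x: -5sin 2x
each image's coordinates form column j of the matrix

the matrix is [[1, 0, 0, 0, 0]; [0, 1, 1, 0, 0]; [0, -1, 1, 0, 0]; [0, 0, 0, -5, 0]; [0, 0, 0, 0, -5]] (rows listed top to bottom)


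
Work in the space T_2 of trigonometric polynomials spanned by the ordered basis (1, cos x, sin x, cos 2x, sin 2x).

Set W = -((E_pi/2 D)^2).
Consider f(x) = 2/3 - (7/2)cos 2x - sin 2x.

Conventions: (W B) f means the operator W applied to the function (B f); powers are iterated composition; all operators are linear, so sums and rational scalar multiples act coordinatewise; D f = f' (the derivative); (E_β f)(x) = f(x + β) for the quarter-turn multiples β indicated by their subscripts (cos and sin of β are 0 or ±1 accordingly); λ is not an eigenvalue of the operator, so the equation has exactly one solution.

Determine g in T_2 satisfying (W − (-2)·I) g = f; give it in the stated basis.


the result is g(x) = 1/3 - (7/12)cos 2x - (1/6)sin 2x

write g with unknown coordinates in the stated basis and equate coefficients in (W − (-2)·I) g = f
solving from the highest basis element down gives g = 1/3 - (7/12)cos 2x - (1/6)sin 2x
check: W g = -(7/3)cos 2x - (2/3)sin 2x
so W g − (-2)·g = 2/3 - (7/2)cos 2x - sin 2x = f ✓


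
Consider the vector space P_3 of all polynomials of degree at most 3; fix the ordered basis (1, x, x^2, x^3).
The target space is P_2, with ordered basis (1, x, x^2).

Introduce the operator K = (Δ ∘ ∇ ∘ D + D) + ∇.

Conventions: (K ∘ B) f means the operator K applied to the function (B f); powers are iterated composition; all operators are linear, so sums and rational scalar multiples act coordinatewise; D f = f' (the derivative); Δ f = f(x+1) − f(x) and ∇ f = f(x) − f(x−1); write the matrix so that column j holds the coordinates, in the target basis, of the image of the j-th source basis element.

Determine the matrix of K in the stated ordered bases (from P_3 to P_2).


image of 1: 0
image of x: 2
image of x^2: 4x - 1
image of x^3: 6x^2 - 3x + 7
each image's coordinates form column j of the matrix

the matrix is [[0, 2, -1, 7]; [0, 0, 4, -3]; [0, 0, 0, 6]] (rows listed top to bottom)


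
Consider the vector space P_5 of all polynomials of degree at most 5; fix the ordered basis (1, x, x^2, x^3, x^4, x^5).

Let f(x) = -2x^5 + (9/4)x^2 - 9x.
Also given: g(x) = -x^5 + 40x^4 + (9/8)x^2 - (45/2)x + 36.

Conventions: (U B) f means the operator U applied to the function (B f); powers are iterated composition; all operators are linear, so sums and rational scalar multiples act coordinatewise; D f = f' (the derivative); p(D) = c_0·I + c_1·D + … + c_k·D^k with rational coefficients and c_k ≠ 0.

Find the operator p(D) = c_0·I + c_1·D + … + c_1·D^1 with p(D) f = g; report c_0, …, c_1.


c_0 = 1/2, c_1 = -4

D^0 f = -2x^5 + (9/4)x^2 - 9x
D^1 f = -10x^4 + (9/2)x - 9
matching coefficients of g against c_0 f + c_1 Df + … from the top degree down determines the c_i
solution: c_0 = 1/2, c_1 = -4


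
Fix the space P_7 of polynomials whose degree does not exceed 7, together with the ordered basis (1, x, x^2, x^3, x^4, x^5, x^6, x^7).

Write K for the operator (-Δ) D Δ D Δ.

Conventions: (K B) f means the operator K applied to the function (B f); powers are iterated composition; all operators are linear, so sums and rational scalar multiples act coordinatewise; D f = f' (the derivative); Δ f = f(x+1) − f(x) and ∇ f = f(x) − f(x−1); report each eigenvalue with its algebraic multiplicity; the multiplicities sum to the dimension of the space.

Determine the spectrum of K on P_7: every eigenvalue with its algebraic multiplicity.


image of 1: 0
image of x: 0
image of x^2: 0
image of x^3: 0
image of x^4: 0
image of x^5: -120
image of x^6: -720x - 1080
image of x^7: -2520x^2 - 7560x - 6300
the matrix is upper triangular; its diagonal is (0, 0, 0, 0, 0, 0, 0, 0)
for a triangular matrix the eigenvalues are the diagonal entries, with algebraic multiplicity their repetition count

λ = 0 (multiplicity 8)


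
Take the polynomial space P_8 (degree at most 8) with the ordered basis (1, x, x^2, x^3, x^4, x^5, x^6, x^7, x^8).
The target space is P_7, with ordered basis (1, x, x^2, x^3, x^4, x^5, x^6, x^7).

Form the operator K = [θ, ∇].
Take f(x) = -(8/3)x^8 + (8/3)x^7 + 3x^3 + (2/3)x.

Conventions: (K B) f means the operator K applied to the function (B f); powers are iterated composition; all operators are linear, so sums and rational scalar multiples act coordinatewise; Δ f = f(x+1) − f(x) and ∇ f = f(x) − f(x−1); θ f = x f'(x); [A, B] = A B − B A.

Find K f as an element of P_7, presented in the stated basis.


the image equals g(x) = (64/3)x^7 - 168x^6 + 560x^5 - (3080/3)x^4 + 1120x^3 - 737x^2 + (838/3)x - 149/3

∇ f = -(64/3)x^7 + (280/3)x^6 - (616/3)x^5 + 280x^4 - (728/3)x^3 + (419/3)x^2 - 49x + 9
θ ∇ f = -(448/3)x^7 + 560x^6 - (3080/3)x^5 + 1120x^4 - 728x^3 + (838/3)x^2 - 49x
θ f = -(64/3)x^8 + (56/3)x^7 + 9x^3 + (2/3)x
∇ θ f = -(512/3)x^7 + 728x^6 - (4760/3)x^5 + (6440/3)x^4 - 1848x^3 + (3049/3)x^2 - (985/3)x + 149/3
[θ, ∇] f = (64/3)x^7 - 168x^6 + 560x^5 - (3080/3)x^4 + 1120x^3 - 737x^2 + (838/3)x - 149/3


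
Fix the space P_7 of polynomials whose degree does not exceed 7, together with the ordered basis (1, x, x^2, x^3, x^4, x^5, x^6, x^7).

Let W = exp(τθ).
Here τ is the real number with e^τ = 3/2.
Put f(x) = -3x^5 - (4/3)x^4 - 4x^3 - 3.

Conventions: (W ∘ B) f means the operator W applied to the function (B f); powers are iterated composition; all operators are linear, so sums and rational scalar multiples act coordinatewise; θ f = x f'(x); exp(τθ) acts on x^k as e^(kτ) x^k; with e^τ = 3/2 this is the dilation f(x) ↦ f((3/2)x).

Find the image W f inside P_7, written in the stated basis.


the image equals g(x) = -(729/32)x^5 - (27/4)x^4 - (27/2)x^3 - 3

exp(τθ) x^k = e^(kτ) x^k; with e^τ = 3/2 this sends x^k to (3/2)^k x^k
x^3 ↦ 27/8 x^3
x^4 ↦ 81/16 x^4
x^5 ↦ 243/32 x^5
applying this coordinatewise to f: exp(τθ) f = -(729/32)x^5 - (27/4)x^4 - (27/2)x^3 - 3


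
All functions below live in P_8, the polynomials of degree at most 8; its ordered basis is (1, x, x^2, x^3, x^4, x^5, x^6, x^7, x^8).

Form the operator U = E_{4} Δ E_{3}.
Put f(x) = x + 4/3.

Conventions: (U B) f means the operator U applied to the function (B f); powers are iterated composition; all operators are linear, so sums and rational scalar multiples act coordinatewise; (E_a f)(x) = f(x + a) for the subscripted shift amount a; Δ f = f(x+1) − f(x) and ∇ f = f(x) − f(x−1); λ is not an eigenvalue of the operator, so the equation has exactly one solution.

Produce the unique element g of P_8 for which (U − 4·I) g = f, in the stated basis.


g(x) = -(1/4)x - 19/48

write g with unknown coordinates in the stated basis and equate coefficients in (U − 4·I) g = f
solving from the highest basis element down gives g = -(1/4)x - 19/48
check: U g = -1/4
so U g − 4·g = x + 4/3 = f ✓


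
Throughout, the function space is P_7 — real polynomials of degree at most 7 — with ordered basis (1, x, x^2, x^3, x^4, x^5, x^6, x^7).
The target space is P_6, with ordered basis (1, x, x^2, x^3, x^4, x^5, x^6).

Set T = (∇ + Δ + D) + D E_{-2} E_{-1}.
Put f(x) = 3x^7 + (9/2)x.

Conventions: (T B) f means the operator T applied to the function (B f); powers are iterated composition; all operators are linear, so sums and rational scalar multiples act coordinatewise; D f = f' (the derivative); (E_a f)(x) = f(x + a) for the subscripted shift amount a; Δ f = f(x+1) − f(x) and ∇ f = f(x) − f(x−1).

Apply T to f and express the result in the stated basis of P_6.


the result is g(x) = 84x^6 - 378x^5 + 3045x^4 - 11340x^3 + 25641x^2 - 30618x + 15333

∇ f = 21x^6 - 63x^5 + 105x^4 - 105x^3 + 63x^2 - 21x + 15/2
Δ f = 21x^6 + 63x^5 + 105x^4 + 105x^3 + 63x^2 + 21x + 15/2
D f = 21x^6 + 9/2
(∇ + Δ + D) f = 63x^6 + 210x^4 + 126x^2 + 39/2
E_{-1} f = 3x^7 - 21x^6 + 63x^5 - 105x^4 + 105x^3 - 63x^2 + (51/2)x - 15/2
E_{-2} E_{-1} f = 3x^7 - 63x^6 + 567x^5 - 2835x^4 + 8505x^3 - 15309x^2 + (30627/2)x - 13149/2
D E_{-2} E_{-1} f = 21x^6 - 378x^5 + 2835x^4 - 11340x^3 + 25515x^2 - 30618x + 30627/2
((∇ + Δ + D) + D E_{-2} E_{-1}) f = 84x^6 - 378x^5 + 3045x^4 - 11340x^3 + 25641x^2 - 30618x + 15333


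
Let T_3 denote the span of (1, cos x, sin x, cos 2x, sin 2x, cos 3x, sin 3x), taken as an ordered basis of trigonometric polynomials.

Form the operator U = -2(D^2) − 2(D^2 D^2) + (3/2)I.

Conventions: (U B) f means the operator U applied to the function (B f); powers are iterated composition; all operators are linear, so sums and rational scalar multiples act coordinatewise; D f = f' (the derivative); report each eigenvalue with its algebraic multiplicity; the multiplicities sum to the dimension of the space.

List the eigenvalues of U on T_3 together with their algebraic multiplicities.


image of 1: 3/2
image of cos x: (3/2)cos x
image of sin x: (3/2)sin x
image of cos 2x: -(45/2)cos 2x
image of sin 2x: -(45/2)sin 2x
image of cos 3x: -(285/2)cos 3x
image of sin 3x: -(285/2)sin 3x
the matrix is diagonal; its diagonal is (3/2, 3/2, 3/2, -45/2, -45/2, -285/2, -285/2)
for a triangular matrix the eigenvalues are the diagonal entries, with algebraic multiplicity their repetition count

λ = -285/2 (multiplicity 2), λ = -45/2 (multiplicity 2), λ = 3/2 (multiplicity 3)


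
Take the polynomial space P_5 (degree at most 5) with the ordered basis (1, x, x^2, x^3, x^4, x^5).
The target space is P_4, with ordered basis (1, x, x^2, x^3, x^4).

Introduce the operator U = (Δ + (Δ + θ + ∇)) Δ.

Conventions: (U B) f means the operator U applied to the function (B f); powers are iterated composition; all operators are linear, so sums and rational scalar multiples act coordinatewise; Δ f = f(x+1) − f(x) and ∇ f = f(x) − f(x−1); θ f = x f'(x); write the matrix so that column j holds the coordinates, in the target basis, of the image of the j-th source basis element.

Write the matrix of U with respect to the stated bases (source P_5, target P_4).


the matrix is [[0, 0, 6, 12, 30, 60]; [0, 0, 2, 21, 52, 155]; [0, 0, 0, 6, 48, 140]; [0, 0, 0, 0, 12, 90]; [0, 0, 0, 0, 0, 20]] (rows listed top to bottom)

image of 1: 0
image of x: 0
image of x^2: 2x + 6
image of x^3: 6x^2 + 21x + 12
image of x^4: 12x^3 + 48x^2 + 52x + 30
image of x^5: 20x^4 + 90x^3 + 140x^2 + 155x + 60
each image's coordinates form column j of the matrix


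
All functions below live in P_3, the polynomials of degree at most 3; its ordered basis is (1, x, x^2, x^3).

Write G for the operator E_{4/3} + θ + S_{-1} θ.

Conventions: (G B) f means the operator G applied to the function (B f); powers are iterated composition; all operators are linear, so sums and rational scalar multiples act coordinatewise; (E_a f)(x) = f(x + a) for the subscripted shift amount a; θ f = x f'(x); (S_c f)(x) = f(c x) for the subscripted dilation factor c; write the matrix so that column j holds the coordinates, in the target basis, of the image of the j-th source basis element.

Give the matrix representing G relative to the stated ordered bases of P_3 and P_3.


the matrix is [[1, 4/3, 16/9, 64/27]; [0, 1, 8/3, 16/3]; [0, 0, 5, 4]; [0, 0, 0, 1]] (rows listed top to bottom)

image of 1: 1
image of x: x + 4/3
image of x^2: 5x^2 + (8/3)x + 16/9
image of x^3: x^3 + 4x^2 + (16/3)x + 64/27
each image's coordinates form column j of the matrix


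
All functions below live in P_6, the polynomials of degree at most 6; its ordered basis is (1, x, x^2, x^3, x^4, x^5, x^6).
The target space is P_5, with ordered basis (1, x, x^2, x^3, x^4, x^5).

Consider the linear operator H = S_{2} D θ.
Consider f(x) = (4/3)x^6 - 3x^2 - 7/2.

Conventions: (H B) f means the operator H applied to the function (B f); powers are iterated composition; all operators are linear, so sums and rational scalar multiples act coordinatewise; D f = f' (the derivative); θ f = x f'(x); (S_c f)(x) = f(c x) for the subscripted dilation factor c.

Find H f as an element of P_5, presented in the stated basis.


g(x) = 1536x^5 - 24x

θ f = 8x^6 - 6x^2
D θ f = 48x^5 - 12x
S_{2} D θ f = 1536x^5 - 24x


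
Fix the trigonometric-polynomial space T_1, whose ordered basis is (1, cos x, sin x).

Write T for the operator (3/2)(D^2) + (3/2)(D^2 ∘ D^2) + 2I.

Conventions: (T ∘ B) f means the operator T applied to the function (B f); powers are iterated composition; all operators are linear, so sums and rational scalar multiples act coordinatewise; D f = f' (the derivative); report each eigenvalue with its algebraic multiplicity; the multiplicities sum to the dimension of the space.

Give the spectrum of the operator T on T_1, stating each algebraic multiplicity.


image of 1: 2
image of cos x: 2cos x
image of sin x: 2sin x
the matrix is diagonal; its diagonal is (2, 2, 2)
for a triangular matrix the eigenvalues are the diagonal entries, with algebraic multiplicity their repetition count

λ = 2 (multiplicity 3)
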